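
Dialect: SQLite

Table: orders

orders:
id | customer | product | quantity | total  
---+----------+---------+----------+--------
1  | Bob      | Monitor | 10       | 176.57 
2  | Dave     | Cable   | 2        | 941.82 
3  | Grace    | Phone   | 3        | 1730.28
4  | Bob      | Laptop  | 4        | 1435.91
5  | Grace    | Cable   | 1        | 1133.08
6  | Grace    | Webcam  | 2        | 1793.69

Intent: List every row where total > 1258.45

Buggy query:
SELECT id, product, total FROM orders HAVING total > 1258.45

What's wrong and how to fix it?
Bug: HAVING filters the output of aggregation, but this query has no GROUP BY and no aggregate functions, so SQLite rejects it (HAVING clause on a non-aggregate query); the condition here is per row

Fix: Replace HAVING with WHERE since the condition applies to individual rows

Corrected query:
SELECT id, product, total FROM orders WHERE total > 1258.45

Result:
id | product | total  
---+---------+--------
3  | Phone   | 1730.28
4  | Laptop  | 1435.91
6  | Webcam  | 1793.69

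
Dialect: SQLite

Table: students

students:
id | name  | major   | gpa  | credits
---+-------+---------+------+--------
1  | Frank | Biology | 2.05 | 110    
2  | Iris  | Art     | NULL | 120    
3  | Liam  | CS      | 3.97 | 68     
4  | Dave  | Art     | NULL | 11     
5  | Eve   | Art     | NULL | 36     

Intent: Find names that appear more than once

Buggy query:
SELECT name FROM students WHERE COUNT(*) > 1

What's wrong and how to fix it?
Bug: WHERE can't reference COUNT(*); aggregates are computed after WHERE

Fix: GROUP BY name, then filter groups with HAVING COUNT(*) > 1

Corrected query:
SELECT name FROM students GROUP BY name HAVING COUNT(*) > 1

Result:
(no rows)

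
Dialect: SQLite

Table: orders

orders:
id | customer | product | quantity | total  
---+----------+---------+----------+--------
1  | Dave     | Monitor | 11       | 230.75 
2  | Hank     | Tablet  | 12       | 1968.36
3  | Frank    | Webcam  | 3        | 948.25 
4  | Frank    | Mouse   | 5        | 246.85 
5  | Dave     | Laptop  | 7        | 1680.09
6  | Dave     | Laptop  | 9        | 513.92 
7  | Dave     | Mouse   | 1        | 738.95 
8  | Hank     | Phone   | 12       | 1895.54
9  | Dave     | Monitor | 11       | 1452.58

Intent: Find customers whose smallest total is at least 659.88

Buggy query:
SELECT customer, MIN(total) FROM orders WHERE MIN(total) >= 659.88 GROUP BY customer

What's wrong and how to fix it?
Bug: MIN() in WHERE is a misuse of aggregate

Fix: Use HAVING for the per-group MIN condition

Corrected query:
SELECT customer, MIN(total) FROM orders GROUP BY customer HAVING MIN(total) >= 659.88

Result:
customer | MIN(total)
---------+-----------
Hank     | 1895.54   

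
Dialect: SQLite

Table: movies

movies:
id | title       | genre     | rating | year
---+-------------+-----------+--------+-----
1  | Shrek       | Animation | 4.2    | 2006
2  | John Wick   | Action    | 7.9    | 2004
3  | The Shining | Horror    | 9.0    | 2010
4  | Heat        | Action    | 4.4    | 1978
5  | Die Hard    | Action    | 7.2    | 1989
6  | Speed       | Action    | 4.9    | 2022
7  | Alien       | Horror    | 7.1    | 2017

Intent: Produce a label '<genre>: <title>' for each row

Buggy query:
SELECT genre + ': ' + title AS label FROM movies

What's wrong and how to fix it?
Bug: SQLite uses || for string concatenation; + coerces text to numbers (yielding 0)

Fix: Use the || operator for string concatenation

Corrected query:
SELECT genre || ': ' || title AS label FROM movies

Result:
label              
-------------------
Animation: Shrek   
Action: John Wick  
Horror: The Shining
Action: Heat       
Action: Die Hard   
Action: Speed      
Horror: Alien      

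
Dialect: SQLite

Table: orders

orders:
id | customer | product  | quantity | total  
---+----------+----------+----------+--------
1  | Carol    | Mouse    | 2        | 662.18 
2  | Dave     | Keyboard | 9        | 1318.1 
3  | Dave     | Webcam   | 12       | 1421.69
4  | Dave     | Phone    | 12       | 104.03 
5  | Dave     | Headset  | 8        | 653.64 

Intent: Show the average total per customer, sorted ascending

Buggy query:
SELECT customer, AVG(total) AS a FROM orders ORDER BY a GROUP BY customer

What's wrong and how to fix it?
Bug: GROUP BY must precede ORDER BY

Fix: Reorder: SELECT … FROM … GROUP BY … ORDER BY …

Corrected query:
SELECT customer, AVG(total) AS a FROM orders GROUP BY customer ORDER BY a

Result:
customer | a      
---------+--------
Carol    | 662.18 
Dave     | 874.365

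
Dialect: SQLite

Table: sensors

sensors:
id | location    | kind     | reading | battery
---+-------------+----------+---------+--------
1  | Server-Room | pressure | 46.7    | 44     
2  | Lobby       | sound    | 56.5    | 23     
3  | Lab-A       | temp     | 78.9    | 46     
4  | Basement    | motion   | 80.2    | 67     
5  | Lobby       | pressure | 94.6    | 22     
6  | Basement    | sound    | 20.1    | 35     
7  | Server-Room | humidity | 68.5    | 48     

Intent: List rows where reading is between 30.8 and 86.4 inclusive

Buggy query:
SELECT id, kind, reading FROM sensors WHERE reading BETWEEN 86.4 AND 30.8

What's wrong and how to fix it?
Bug: The bounds are reversed; BETWEEN a AND b requires a <= b to match anything

Fix: Write BETWEEN 30.8 AND 86.4

Corrected query:
SELECT id, kind, reading FROM sensors WHERE reading BETWEEN 30.8 AND 86.4

Result:
id | kind     | reading
---+----------+--------
1  | pressure | 46.7   
2  | sound    | 56.5   
3  | temp     | 78.9   
4  | motion   | 80.2   
7  | humidity | 68.5   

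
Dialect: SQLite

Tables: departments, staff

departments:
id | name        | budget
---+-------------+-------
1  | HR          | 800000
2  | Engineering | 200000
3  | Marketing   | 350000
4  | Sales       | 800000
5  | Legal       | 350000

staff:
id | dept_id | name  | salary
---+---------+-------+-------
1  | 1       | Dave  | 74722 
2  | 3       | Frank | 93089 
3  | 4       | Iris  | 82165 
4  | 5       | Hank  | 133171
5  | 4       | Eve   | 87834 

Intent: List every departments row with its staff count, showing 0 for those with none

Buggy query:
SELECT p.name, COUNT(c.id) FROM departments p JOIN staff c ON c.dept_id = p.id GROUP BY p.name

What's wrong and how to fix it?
Bug: INNER JOIN drops departments rows that have no matching staff rows

Fix: Switch to LEFT JOIN to retain unmatched parent rows

Corrected query:
SELECT p.name, COUNT(c.id) FROM departments p LEFT JOIN staff c ON c.dept_id = p.id GROUP BY p.name

Result:
name        | COUNT(c.id)
------------+------------
Engineering | 0          
HR          | 1          
Legal       | 1          
Marketing   | 1          
Sales       | 2          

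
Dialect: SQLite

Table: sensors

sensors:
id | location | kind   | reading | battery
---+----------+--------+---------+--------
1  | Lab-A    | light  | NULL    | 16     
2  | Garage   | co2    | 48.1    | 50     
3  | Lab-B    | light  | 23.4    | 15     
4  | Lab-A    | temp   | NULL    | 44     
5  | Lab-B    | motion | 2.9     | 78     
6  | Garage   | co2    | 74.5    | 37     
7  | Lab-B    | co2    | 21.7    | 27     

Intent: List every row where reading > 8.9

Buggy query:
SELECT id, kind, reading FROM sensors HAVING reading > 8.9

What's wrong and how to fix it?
Bug: This is a non-aggregate query (no GROUP BY, no aggregates), so in SQLite the HAVING clause is invalid here; a row-level condition belongs in WHERE

Fix: Use WHERE for row-level filtering

Corrected query:
SELECT id, kind, reading FROM sensors WHERE reading > 8.9

Result:
id | kind  | reading
---+-------+--------
2  | co2   | 48.1   
3  | light | 23.4   
6  | co2   | 74.5   
7  | co2   | 21.7   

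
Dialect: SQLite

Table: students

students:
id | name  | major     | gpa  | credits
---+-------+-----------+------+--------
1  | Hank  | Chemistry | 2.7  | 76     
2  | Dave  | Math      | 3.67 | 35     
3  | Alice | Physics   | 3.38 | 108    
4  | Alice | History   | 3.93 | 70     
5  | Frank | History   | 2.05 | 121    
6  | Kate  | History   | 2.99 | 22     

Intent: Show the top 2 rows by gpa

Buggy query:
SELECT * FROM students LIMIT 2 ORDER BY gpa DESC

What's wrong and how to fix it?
Bug: ORDER BY cannot follow LIMIT; LIMIT is the final clause

Fix: Sort with ORDER BY, then apply LIMIT

Corrected query:
SELECT * FROM students ORDER BY gpa DESC LIMIT 2

Result:
id | name  | major   | gpa  | credits
---+-------+---------+------+--------
4  | Alice | History | 3.93 | 70     
2  | Dave  | Math    | 3.67 | 35     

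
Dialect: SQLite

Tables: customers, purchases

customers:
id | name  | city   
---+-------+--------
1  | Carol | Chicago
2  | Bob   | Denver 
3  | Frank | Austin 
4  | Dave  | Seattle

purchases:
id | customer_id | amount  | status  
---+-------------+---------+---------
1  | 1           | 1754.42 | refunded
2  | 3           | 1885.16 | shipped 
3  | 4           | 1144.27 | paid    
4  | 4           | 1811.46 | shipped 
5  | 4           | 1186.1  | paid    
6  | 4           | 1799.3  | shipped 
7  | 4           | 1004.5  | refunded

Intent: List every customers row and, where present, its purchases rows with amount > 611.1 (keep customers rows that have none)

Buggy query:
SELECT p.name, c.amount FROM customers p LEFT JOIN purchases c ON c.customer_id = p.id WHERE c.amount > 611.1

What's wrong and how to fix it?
Bug: A WHERE condition on the right-hand table after LEFT JOIN drops unmatched parents

Fix: Move the right-table condition into the ON clause so unmatched parents are kept

Corrected query:
SELECT p.name, c.amount FROM customers p LEFT JOIN purchases c ON c.customer_id = p.id AND c.amount > 611.1

Result:
name  | amount 
------+--------
Carol | 1754.42
Bob   | NULL   
Frank | 1885.16
Dave  | 1004.5 
Dave  | 1144.27
Dave  | 1186.1 
Dave  | 1799.3 
Dave  | 1811.46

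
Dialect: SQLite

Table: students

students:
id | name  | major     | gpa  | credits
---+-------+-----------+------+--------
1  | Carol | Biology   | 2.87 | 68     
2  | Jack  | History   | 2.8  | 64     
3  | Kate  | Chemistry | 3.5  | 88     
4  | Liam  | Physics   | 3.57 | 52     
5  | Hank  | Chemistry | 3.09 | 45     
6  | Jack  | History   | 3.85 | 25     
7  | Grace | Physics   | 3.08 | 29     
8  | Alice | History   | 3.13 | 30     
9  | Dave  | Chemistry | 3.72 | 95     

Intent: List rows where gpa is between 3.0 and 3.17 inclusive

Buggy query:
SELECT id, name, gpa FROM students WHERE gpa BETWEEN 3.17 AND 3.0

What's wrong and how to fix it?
Bug: BETWEEN expects the lower bound first; with 3.17 AND 3.0 the range is empty

Fix: Write BETWEEN 3.0 AND 3.17

Corrected query:
SELECT id, name, gpa FROM students WHERE gpa BETWEEN 3.0 AND 3.17

Result:
id | name  | gpa 
---+-------+-----
5  | Hank  | 3.09
7  | Grace | 3.08
8  | Alice | 3.13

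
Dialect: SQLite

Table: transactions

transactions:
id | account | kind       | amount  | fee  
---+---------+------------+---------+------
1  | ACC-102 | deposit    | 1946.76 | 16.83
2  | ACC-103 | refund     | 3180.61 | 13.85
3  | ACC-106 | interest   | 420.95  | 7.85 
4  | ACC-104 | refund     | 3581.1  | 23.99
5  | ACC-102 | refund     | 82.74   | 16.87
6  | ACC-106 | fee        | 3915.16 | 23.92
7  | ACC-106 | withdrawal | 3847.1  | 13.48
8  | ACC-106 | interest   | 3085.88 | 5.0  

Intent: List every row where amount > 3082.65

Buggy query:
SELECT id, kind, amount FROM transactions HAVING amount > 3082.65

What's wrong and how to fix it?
Bug: HAVING filters the output of aggregation, but this query has no GROUP BY and no aggregate functions, so SQLite rejects it (HAVING clause on a non-aggregate query); the condition here is per row

Fix: Replace HAVING with WHERE since the condition applies to individual rows

Corrected query:
SELECT id, kind, amount FROM transactions WHERE amount > 3082.65

Result:
id | kind       | amount 
---+------------+--------
2  | refund     | 3180.61
4  | refund     | 3581.1 
6  | fee        | 3915.16
7  | withdrawal | 3847.1 
8  | interest   | 3085.88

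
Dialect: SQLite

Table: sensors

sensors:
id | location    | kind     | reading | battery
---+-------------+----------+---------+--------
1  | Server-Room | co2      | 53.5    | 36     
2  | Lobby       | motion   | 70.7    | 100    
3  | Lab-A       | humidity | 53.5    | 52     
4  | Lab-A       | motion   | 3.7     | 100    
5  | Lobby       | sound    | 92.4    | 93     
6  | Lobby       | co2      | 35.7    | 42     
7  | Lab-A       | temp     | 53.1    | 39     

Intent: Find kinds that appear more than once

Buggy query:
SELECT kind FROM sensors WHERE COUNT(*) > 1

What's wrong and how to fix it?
Bug: WHERE can't reference COUNT(*); aggregates are computed after WHERE

Fix: GROUP BY kind, then filter groups with HAVING COUNT(*) > 1

Corrected query:
SELECT kind FROM sensors GROUP BY kind HAVING COUNT(*) > 1

Result:
kind  
------
co2   
motion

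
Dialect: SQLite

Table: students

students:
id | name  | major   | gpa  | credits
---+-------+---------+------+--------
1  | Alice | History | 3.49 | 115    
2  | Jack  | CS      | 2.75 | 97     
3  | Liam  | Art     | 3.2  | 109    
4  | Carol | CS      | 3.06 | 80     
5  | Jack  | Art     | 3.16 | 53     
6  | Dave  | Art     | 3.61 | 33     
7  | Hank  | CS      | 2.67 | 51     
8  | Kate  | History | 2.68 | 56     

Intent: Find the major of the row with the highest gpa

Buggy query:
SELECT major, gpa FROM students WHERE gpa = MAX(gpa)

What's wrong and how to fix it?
Bug: MAX(gpa) is an aggregate and cannot be used directly in WHERE

Fix: Wrap MAX in a scalar subquery so WHERE compares against a single value

Corrected query:
SELECT major, gpa FROM students WHERE gpa = (SELECT MAX(gpa) FROM students)

Result:
major | gpa 
------+-----
Art   | 3.61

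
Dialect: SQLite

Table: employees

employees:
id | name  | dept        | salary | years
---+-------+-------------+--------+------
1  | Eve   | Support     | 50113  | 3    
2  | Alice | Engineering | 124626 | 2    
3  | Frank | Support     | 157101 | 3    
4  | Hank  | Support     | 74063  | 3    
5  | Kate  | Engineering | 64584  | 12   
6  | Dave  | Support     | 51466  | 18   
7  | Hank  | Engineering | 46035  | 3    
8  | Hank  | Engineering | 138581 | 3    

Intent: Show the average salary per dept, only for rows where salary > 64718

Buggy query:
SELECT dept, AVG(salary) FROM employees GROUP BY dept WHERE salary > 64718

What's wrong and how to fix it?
Bug: WHERE cannot follow GROUP BY

Fix: Move the WHERE clause before GROUP BY

Corrected query:
SELECT dept, AVG(salary) FROM employees WHERE salary > 64718 GROUP BY dept

Result:
dept        | AVG(salary)
------------+------------
Engineering | 131603.5   
Support     | 115582     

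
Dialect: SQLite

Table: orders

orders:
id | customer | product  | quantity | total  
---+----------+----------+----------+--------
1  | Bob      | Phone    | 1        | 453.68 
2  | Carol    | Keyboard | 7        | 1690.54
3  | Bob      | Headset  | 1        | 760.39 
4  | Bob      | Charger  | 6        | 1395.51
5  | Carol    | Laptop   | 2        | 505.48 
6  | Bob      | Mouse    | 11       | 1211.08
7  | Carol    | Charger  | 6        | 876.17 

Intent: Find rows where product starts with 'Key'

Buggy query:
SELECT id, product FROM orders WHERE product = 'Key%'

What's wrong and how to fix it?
Bug: '=' compares the literal string including the % character; pattern matching needs LIKE

Fix: Use LIKE for wildcard pattern matching

Corrected query:
SELECT id, product FROM orders WHERE product LIKE 'Key%'

Result:
id | product 
---+---------
2  | Keyboard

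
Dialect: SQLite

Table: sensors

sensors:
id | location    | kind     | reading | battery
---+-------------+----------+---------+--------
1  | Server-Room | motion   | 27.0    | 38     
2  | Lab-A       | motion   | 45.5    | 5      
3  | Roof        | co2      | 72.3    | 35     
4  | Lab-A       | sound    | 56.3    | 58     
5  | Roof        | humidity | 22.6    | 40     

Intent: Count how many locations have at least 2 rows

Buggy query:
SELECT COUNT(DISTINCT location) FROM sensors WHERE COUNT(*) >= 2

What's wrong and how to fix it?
Bug: COUNT(*) cannot appear in WHERE; the per-group count doesn't exist yet

Fix: Group first with HAVING COUNT(*) >= 2, then COUNT the resulting groups

Corrected query:
SELECT COUNT(*) FROM (SELECT location FROM sensors GROUP BY location HAVING COUNT(*) >= 2)

Result:
COUNT(*)
--------
2       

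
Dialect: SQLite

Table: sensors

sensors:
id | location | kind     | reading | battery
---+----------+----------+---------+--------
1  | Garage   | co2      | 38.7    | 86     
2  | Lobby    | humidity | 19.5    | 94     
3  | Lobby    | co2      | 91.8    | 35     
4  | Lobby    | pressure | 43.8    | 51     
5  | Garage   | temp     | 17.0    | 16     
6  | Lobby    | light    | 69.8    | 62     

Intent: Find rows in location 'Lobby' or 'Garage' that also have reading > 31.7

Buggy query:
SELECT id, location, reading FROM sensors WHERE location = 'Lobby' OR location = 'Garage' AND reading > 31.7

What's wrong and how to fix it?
Bug: Without parentheses, AND is evaluated before OR, so the reading filter only applies to the 'Garage' branch

Fix: Group the OR with parentheses (or use IN), then AND the threshold

Corrected query:
SELECT id, location, reading FROM sensors WHERE (location = 'Lobby' OR location = 'Garage') AND reading > 31.7

Result:
id | location | reading
---+----------+--------
1  | Garage   | 38.7   
3  | Lobby    | 91.8   
4  | Lobby    | 43.8   
6  | Lobby    | 69.8   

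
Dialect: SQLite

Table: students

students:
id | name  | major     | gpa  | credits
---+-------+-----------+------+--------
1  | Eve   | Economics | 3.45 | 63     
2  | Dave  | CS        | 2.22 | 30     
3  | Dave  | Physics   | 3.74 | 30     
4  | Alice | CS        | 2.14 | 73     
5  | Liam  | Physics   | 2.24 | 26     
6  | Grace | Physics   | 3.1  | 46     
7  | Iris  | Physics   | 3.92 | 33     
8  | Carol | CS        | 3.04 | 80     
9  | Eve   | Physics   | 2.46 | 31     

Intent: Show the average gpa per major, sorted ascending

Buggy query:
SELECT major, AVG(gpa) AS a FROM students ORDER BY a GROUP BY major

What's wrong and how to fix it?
Bug: GROUP BY must precede ORDER BY

Fix: Reorder: SELECT … FROM … GROUP BY … ORDER BY …

Corrected query:
SELECT major, AVG(gpa) AS a FROM students GROUP BY major ORDER BY a

Result:
major     | a       
----------+---------
CS        | 2.466667
Physics   | 3.092   
Economics | 3.45    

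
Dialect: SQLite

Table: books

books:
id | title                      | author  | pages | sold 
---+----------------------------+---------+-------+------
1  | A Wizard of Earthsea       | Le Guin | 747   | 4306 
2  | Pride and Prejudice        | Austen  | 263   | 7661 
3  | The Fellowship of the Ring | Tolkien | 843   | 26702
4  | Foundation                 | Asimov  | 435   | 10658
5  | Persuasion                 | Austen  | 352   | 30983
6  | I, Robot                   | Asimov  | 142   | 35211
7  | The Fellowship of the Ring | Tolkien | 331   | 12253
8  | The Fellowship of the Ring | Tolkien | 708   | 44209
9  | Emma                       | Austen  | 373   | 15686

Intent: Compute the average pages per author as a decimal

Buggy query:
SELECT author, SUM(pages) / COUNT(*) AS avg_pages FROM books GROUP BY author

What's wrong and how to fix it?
Bug: SUM(pages) and COUNT(*) are both integers; the division truncates the fractional part

Fix: Multiply by 1.0 (or CAST to REAL) to force floating-point division

Corrected query:
SELECT author, SUM(pages) * 1.0 / COUNT(*) AS avg_pages FROM books GROUP BY author

Result:
author  | avg_pages 
--------+-----------
Asimov  | 288.5     
Austen  | 329.333333
Le Guin | 747       
Tolkien | 627.333333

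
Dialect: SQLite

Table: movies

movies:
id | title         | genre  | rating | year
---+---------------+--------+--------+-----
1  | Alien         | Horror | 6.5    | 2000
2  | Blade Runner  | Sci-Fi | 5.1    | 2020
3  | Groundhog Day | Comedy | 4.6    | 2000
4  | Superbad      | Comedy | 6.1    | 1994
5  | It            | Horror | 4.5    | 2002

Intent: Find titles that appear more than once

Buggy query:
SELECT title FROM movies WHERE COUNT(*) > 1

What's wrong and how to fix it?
Bug: WHERE can't reference COUNT(*); aggregates are computed after WHERE

Fix: GROUP BY title, then filter groups with HAVING COUNT(*) > 1

Corrected query:
SELECT title FROM movies GROUP BY title HAVING COUNT(*) > 1

Result:
(no rows)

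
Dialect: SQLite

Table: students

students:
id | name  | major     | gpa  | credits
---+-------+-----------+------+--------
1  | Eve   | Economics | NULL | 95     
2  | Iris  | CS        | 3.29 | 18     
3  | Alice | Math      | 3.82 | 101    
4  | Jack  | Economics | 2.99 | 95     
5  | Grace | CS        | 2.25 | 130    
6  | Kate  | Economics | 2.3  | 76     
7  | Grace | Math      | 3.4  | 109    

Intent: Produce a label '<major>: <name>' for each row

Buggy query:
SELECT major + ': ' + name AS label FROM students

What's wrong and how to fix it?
Bug: '+' is numeric addition; on text columns SQLite converts them to 0 instead of concatenating

Fix: Use the || operator for string concatenation

Corrected query:
SELECT major || ': ' || name AS label FROM students

Result:
label          
---------------
Economics: Eve 
CS: Iris       
Math: Alice    
Economics: Jack
CS: Grace      
Economics: Kate
Math: Grace    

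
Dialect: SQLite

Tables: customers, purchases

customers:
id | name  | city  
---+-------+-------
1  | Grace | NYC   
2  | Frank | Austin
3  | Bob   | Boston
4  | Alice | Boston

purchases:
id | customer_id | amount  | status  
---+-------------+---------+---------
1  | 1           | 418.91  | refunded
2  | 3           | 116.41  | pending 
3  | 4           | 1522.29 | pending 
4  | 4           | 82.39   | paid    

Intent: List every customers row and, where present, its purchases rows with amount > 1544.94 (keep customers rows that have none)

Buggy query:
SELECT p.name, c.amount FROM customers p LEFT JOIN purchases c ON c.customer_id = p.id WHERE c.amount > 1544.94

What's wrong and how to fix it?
Bug: A WHERE condition on the right-hand table after LEFT JOIN drops unmatched parents

Fix: Move the right-table condition into the ON clause so unmatched parents are kept

Corrected query:
SELECT p.name, c.amount FROM customers p LEFT JOIN purchases c ON c.customer_id = p.id AND c.amount > 1544.94

Result:
name  | amount
------+-------
Grace | NULL  
Frank | NULL  
Bob   | NULL  
Alice | NULL  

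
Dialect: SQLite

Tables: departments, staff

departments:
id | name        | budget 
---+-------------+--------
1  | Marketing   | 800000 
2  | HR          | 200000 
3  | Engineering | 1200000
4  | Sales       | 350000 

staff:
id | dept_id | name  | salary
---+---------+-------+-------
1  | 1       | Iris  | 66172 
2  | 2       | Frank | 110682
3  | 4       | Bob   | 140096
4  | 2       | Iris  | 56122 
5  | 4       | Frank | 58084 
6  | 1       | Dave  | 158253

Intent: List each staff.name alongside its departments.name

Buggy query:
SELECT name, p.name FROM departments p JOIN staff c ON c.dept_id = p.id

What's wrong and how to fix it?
Bug: 'name' exists in both joined tables, so the database can't tell which one is meant

Fix: Prefix ambiguous columns with the table alias

Corrected query:
SELECT c.name, p.name FROM departments p JOIN staff c ON c.dept_id = p.id

Result:
name  | name     
------+----------
Iris  | Marketing
Frank | HR       
Bob   | Sales    
Iris  | HR       
Frank | Sales    
Dave  | Marketing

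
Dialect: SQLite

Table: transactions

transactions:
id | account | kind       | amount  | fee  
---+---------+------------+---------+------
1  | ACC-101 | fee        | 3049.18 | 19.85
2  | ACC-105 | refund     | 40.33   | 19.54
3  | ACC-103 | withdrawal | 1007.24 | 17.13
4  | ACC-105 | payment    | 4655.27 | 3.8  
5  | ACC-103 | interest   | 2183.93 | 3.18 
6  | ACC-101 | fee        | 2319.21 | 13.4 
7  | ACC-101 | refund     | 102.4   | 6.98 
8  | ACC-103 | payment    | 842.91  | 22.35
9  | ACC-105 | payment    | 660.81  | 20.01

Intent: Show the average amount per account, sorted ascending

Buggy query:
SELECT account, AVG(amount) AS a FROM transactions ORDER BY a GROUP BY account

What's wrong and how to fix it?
Bug: ORDER BY appears before GROUP BY; SQL clause order requires GROUP BY first

Fix: Reorder: SELECT … FROM … GROUP BY … ORDER BY …

Corrected query:
SELECT account, AVG(amount) AS a FROM transactions GROUP BY account ORDER BY a

Result:
account | a          
--------+------------
ACC-103 | 1344.693333
ACC-105 | 1785.47    
ACC-101 | 1823.596667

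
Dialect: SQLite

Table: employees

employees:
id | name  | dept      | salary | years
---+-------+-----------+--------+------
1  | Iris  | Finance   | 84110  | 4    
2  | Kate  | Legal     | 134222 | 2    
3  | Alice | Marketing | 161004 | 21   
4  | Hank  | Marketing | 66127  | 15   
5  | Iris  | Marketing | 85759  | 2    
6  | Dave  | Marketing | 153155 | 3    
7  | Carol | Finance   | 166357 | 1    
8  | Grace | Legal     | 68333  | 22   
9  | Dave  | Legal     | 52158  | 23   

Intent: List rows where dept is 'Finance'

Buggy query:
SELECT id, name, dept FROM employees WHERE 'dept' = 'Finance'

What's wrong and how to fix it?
Bug: 'dept' in single quotes is a string literal, not the column; the comparison is literal-vs-literal and never true

Fix: Remove the quotes around the column name (or use double quotes for an identifier)

Corrected query:
SELECT id, name, dept FROM employees WHERE dept = 'Finance'

Result:
id | name  | dept   
---+-------+--------
1  | Iris  | Finance
7  | Carol | Finance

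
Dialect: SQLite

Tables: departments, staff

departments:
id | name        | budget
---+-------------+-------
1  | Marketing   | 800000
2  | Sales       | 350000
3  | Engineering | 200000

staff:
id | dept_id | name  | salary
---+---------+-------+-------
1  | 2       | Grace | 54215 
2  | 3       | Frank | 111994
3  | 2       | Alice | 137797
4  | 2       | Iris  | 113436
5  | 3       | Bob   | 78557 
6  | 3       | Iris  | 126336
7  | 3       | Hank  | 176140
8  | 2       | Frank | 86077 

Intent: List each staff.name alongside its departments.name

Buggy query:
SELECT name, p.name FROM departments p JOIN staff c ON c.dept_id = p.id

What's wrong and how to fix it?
Bug: Both tables have a 'name' column; the unqualified reference is ambiguous

Fix: Qualify the column with its table alias (c.name)

Corrected query:
SELECT c.name, p.name FROM departments p JOIN staff c ON c.dept_id = p.id

Result:
name  | name       
------+------------
Grace | Sales      
Frank | Engineering
Alice | Sales      
Iris  | Sales      
Bob   | Engineering
Iris  | Engineering
Hank  | Engineering
Frank | Sales      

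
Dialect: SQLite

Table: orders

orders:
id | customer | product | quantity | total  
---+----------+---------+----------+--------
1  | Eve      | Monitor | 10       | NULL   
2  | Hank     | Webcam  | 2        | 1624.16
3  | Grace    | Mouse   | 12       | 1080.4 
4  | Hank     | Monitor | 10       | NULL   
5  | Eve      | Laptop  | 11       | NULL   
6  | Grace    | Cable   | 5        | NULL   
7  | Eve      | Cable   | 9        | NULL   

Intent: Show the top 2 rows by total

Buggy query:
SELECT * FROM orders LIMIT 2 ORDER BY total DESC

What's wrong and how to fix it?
Bug: ORDER BY cannot follow LIMIT; LIMIT is the final clause

Fix: Sort with ORDER BY, then apply LIMIT

Corrected query:
SELECT * FROM orders ORDER BY total DESC LIMIT 2

Result:
id | customer | product | quantity | total  
---+----------+---------+----------+--------
2  | Hank     | Webcam  | 2        | 1624.16
3  | Grace    | Mouse   | 12       | 1080.4 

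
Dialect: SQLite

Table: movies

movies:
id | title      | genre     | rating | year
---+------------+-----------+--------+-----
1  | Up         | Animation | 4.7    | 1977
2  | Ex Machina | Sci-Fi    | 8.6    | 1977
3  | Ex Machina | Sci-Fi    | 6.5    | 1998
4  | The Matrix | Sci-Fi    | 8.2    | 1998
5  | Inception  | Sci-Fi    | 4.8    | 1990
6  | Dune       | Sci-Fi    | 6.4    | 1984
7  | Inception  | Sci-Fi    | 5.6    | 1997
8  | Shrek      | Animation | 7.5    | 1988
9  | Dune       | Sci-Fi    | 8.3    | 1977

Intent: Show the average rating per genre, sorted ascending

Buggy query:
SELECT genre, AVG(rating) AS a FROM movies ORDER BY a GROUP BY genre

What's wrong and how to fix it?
Bug: ORDER BY appears before GROUP BY; SQL clause order requires GROUP BY first

Fix: Reorder: SELECT … FROM … GROUP BY … ORDER BY …

Corrected query:
SELECT genre, AVG(rating) AS a FROM movies GROUP BY genre ORDER BY a

Result:
genre     | a       
----------+---------
Animation | 6.1     
Sci-Fi    | 6.914286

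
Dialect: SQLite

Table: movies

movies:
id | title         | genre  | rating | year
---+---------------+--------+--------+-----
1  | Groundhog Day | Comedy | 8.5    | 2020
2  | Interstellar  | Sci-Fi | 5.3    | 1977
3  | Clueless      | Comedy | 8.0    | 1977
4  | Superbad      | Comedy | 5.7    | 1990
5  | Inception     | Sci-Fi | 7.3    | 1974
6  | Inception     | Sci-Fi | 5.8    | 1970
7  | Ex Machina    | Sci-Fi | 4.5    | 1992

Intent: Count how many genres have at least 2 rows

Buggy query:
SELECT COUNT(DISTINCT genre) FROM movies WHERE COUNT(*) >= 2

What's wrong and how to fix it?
Bug: COUNT(*) cannot appear in WHERE; the per-group count doesn't exist yet

Fix: Use a subquery that GROUPs and filters with HAVING, then count its rows

Corrected query:
SELECT COUNT(*) FROM (SELECT genre FROM movies GROUP BY genre HAVING COUNT(*) >= 2)

Result:
COUNT(*)
--------
2       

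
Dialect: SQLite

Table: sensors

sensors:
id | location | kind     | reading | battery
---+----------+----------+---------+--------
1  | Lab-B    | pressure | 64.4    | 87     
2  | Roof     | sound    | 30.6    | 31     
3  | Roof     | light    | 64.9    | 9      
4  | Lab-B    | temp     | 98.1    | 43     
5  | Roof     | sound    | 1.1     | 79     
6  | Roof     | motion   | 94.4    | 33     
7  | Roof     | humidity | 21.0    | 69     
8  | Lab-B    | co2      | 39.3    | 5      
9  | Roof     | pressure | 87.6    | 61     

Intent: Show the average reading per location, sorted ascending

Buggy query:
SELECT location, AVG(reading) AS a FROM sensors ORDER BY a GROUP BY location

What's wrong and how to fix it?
Bug: ORDER BY appears before GROUP BY; SQL clause order requires GROUP BY first

Fix: Move ORDER BY to the end, after GROUP BY

Corrected query:
SELECT location, AVG(reading) AS a FROM sensors GROUP BY location ORDER BY a

Result:
location | a        
---------+----------
Roof     | 49.933333
Lab-B    | 67.266667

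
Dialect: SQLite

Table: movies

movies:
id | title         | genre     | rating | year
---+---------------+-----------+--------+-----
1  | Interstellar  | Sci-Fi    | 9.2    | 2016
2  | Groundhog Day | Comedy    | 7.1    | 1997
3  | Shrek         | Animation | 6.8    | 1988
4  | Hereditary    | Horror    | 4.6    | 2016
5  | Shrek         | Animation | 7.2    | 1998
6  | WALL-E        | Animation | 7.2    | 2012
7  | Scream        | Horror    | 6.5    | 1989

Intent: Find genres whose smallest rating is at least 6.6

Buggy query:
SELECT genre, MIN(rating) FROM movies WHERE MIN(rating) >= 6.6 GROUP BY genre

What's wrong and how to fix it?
Bug: Aggregates like MIN are computed per group after WHERE runs

Fix: Replace WHERE with HAVING after the GROUP BY

Corrected query:
SELECT genre, MIN(rating) FROM movies GROUP BY genre HAVING MIN(rating) >= 6.6

Result:
genre     | MIN(rating)
----------+------------
Animation | 6.8        
Comedy    | 7.1        
Sci-Fi    | 9.2        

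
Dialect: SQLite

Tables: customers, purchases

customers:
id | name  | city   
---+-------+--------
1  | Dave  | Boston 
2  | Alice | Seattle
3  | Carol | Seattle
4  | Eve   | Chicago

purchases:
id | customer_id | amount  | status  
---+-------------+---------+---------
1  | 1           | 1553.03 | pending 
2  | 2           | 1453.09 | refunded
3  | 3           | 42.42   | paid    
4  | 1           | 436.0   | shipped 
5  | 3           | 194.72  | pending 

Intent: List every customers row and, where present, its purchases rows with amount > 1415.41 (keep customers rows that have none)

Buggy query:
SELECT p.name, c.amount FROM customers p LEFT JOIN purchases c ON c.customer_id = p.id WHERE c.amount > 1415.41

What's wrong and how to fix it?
Bug: Filtering c.amount in WHERE discards the NULL rows produced by LEFT JOIN, turning it into an inner join

Fix: Move the right-table condition into the ON clause so unmatched parents are kept

Corrected query:
SELECT p.name, c.amount FROM customers p LEFT JOIN purchases c ON c.customer_id = p.id AND c.amount > 1415.41

Result:
name  | amount 
------+--------
Dave  | 1553.03
Alice | 1453.09
Carol | NULL   
Eve   | NULL   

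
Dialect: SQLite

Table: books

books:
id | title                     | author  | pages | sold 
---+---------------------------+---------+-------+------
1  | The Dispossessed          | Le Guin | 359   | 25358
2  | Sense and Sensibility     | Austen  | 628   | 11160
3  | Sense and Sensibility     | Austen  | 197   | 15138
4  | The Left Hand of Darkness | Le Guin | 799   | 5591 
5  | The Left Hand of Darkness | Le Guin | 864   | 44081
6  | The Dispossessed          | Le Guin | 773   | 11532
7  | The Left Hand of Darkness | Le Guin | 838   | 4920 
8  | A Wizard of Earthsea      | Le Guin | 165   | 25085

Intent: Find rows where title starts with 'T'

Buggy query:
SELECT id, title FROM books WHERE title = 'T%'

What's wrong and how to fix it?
Bug: Wildcards only work with LIKE; '=' treats '%' as a literal character

Fix: Use LIKE for wildcard pattern matching

Corrected query:
SELECT id, title FROM books WHERE title LIKE 'T%'

Result:
id | title                    
---+--------------------------
1  | The Dispossessed         
4  | The Left Hand of Darkness
5  | The Left Hand of Darkness
6  | The Dispossessed         
7  | The Left Hand of Darkness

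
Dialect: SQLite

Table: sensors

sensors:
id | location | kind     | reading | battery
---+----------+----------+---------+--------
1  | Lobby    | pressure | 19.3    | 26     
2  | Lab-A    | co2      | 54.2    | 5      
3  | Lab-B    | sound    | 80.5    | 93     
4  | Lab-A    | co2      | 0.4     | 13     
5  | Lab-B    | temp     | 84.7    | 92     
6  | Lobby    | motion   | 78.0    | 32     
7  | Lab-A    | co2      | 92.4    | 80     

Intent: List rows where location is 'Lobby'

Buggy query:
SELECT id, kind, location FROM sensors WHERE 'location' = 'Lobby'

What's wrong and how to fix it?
Bug: Single quotes denote string literals in SQL; the column name is being compared as a constant string

Fix: Reference the column as location without single quotes

Corrected query:
SELECT id, kind, location FROM sensors WHERE location = 'Lobby'

Result:
id | kind     | location
---+----------+---------
1  | pressure | Lobby   
6  | motion   | Lobby   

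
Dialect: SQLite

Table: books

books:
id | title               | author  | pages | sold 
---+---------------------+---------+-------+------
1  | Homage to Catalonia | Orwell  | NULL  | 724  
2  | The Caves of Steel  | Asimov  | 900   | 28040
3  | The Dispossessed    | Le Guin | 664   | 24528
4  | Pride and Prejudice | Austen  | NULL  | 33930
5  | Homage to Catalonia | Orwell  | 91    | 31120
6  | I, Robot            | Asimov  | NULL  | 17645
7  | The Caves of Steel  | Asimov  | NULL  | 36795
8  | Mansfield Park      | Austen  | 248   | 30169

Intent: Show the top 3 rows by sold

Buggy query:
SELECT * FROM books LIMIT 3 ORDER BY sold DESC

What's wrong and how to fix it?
Bug: ORDER BY cannot follow LIMIT; LIMIT is the final clause

Fix: Sort with ORDER BY, then apply LIMIT

Corrected query:
SELECT * FROM books ORDER BY sold DESC LIMIT 3

Result:
id | title               | author | pages | sold 
---+---------------------+--------+-------+------
7  | The Caves of Steel  | Asimov | NULL  | 36795
4  | Pride and Prejudice | Austen | NULL  | 33930
5  | Homage to Catalonia | Orwell | 91    | 31120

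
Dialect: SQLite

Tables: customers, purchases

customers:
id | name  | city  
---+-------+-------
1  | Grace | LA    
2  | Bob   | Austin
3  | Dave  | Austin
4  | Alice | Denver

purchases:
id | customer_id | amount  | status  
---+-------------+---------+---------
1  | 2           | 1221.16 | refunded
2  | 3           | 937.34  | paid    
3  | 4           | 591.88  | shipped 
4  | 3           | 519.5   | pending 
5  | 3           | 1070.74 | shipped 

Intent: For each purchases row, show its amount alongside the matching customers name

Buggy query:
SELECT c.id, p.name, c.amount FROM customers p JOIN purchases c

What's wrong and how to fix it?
Bug: JOIN with no ON clause produces a cartesian product; every purchases row pairs with every customers row

Fix: Add ON c.customer_id = p.id to the JOIN

Corrected query:
SELECT c.id, p.name, c.amount FROM customers p JOIN purchases c ON c.customer_id = p.id

Result:
id | name  | amount 
---+-------+--------
1  | Bob   | 1221.16
2  | Dave  | 937.34 
3  | Alice | 591.88 
4  | Dave  | 519.5  
5  | Dave  | 1070.74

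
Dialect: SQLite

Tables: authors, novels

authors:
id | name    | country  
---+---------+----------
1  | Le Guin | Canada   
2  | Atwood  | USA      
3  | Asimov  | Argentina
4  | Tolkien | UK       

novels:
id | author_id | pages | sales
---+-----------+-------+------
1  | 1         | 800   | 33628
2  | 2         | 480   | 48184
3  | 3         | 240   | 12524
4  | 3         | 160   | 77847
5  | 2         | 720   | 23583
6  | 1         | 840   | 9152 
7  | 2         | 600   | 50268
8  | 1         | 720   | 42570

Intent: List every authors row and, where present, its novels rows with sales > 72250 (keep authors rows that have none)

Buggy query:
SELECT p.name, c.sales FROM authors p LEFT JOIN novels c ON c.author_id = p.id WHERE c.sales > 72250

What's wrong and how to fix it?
Bug: Filtering c.sales in WHERE discards the NULL rows produced by LEFT JOIN, turning it into an inner join

Fix: Put 'c.sales > 72250' in the JOIN's ON clause instead of WHERE

Corrected query:
SELECT p.name, c.sales FROM authors p LEFT JOIN novels c ON c.author_id = p.id AND c.sales > 72250

Result:
name    | sales
--------+------
Le Guin | NULL 
Atwood  | NULL 
Asimov  | 77847
Tolkien | NULL 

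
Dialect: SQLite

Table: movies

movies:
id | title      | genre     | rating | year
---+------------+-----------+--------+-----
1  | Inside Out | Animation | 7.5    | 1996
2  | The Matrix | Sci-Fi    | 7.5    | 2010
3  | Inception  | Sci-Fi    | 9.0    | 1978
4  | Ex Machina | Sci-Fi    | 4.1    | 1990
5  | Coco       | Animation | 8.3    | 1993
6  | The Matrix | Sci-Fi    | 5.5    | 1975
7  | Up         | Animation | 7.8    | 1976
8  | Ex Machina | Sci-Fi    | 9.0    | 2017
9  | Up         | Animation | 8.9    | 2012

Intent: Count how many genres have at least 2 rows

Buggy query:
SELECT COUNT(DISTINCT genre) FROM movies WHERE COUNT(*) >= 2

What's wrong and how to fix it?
Bug: COUNT(*) cannot appear in WHERE; the per-group count doesn't exist yet

Fix: Group first with HAVING COUNT(*) >= 2, then COUNT the resulting groups

Corrected query:
SELECT COUNT(*) FROM (SELECT genre FROM movies GROUP BY genre HAVING COUNT(*) >= 2)

Result:
COUNT(*)
--------
2       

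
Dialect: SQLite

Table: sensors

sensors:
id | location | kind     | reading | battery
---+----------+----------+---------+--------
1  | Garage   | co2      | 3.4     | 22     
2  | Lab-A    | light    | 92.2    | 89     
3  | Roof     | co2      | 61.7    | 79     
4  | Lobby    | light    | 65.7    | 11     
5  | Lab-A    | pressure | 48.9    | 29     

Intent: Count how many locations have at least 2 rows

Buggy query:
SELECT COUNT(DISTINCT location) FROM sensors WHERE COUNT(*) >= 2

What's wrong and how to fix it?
Bug: COUNT(*) cannot appear in WHERE; the per-group count doesn't exist yet

Fix: Group first with HAVING COUNT(*) >= 2, then COUNT the resulting groups

Corrected query:
SELECT COUNT(*) FROM (SELECT location FROM sensors GROUP BY location HAVING COUNT(*) >= 2)

Result:
COUNT(*)
--------
1       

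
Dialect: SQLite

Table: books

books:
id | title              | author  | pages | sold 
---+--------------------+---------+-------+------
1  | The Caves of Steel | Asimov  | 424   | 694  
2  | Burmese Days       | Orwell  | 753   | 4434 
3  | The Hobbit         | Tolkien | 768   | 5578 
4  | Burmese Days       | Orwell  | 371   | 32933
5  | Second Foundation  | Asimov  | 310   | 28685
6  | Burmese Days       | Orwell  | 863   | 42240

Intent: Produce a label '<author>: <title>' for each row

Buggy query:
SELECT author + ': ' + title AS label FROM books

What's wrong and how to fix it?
Bug: SQLite uses || for string concatenation; + coerces text to numbers (yielding 0)

Fix: Use the || operator for string concatenation

Corrected query:
SELECT author || ': ' || title AS label FROM books

Result:
label                     
--------------------------
Asimov: The Caves of Steel
Orwell: Burmese Days      
Tolkien: The Hobbit       
Orwell: Burmese Days      
Asimov: Second Foundation 
Orwell: Burmese Days      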